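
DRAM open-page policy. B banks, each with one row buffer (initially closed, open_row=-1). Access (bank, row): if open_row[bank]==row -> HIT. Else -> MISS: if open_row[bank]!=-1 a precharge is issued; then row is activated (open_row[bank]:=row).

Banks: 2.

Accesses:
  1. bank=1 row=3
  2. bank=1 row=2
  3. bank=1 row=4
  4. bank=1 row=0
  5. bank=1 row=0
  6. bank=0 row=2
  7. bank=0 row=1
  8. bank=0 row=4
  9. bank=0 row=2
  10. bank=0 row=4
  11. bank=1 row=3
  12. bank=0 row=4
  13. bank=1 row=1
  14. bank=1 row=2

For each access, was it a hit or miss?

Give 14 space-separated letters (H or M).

Acc 1: bank1 row3 -> MISS (open row3); precharges=0
Acc 2: bank1 row2 -> MISS (open row2); precharges=1
Acc 3: bank1 row4 -> MISS (open row4); precharges=2
Acc 4: bank1 row0 -> MISS (open row0); precharges=3
Acc 5: bank1 row0 -> HIT
Acc 6: bank0 row2 -> MISS (open row2); precharges=3
Acc 7: bank0 row1 -> MISS (open row1); precharges=4
Acc 8: bank0 row4 -> MISS (open row4); precharges=5
Acc 9: bank0 row2 -> MISS (open row2); precharges=6
Acc 10: bank0 row4 -> MISS (open row4); precharges=7
Acc 11: bank1 row3 -> MISS (open row3); precharges=8
Acc 12: bank0 row4 -> HIT
Acc 13: bank1 row1 -> MISS (open row1); precharges=9
Acc 14: bank1 row2 -> MISS (open row2); precharges=10

Answer: M M M M H M M M M M M H M M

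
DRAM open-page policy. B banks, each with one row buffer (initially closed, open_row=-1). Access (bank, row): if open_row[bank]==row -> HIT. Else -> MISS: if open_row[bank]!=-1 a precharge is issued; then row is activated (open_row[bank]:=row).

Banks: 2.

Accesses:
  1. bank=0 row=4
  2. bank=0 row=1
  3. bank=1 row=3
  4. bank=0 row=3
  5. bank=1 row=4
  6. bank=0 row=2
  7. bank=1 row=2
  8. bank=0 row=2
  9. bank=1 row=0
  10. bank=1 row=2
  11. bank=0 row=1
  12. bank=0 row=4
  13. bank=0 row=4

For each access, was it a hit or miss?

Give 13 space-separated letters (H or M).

Acc 1: bank0 row4 -> MISS (open row4); precharges=0
Acc 2: bank0 row1 -> MISS (open row1); precharges=1
Acc 3: bank1 row3 -> MISS (open row3); precharges=1
Acc 4: bank0 row3 -> MISS (open row3); precharges=2
Acc 5: bank1 row4 -> MISS (open row4); precharges=3
Acc 6: bank0 row2 -> MISS (open row2); precharges=4
Acc 7: bank1 row2 -> MISS (open row2); precharges=5
Acc 8: bank0 row2 -> HIT
Acc 9: bank1 row0 -> MISS (open row0); precharges=6
Acc 10: bank1 row2 -> MISS (open row2); precharges=7
Acc 11: bank0 row1 -> MISS (open row1); precharges=8
Acc 12: bank0 row4 -> MISS (open row4); precharges=9
Acc 13: bank0 row4 -> HIT

Answer: M M M M M M M H M M M M H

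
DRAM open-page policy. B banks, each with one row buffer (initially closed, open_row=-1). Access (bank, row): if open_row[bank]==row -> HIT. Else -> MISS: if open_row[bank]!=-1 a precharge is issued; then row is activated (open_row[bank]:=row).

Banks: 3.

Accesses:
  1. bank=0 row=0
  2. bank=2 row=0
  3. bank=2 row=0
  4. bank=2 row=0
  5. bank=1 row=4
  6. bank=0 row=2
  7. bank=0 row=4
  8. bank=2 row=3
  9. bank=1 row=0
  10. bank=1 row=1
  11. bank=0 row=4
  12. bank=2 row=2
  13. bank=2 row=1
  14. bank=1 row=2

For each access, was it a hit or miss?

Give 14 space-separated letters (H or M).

Answer: M M H H M M M M M M H M M M

Derivation:
Acc 1: bank0 row0 -> MISS (open row0); precharges=0
Acc 2: bank2 row0 -> MISS (open row0); precharges=0
Acc 3: bank2 row0 -> HIT
Acc 4: bank2 row0 -> HIT
Acc 5: bank1 row4 -> MISS (open row4); precharges=0
Acc 6: bank0 row2 -> MISS (open row2); precharges=1
Acc 7: bank0 row4 -> MISS (open row4); precharges=2
Acc 8: bank2 row3 -> MISS (open row3); precharges=3
Acc 9: bank1 row0 -> MISS (open row0); precharges=4
Acc 10: bank1 row1 -> MISS (open row1); precharges=5
Acc 11: bank0 row4 -> HIT
Acc 12: bank2 row2 -> MISS (open row2); precharges=6
Acc 13: bank2 row1 -> MISS (open row1); precharges=7
Acc 14: bank1 row2 -> MISS (open row2); precharges=8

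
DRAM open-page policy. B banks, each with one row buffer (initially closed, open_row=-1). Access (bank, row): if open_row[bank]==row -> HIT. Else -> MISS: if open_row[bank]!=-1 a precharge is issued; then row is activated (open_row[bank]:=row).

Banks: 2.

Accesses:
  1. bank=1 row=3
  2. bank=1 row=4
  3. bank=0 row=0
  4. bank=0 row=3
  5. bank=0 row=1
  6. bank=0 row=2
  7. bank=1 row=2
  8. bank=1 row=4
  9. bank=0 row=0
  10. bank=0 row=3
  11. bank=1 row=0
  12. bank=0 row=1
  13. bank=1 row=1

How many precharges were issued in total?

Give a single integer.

Acc 1: bank1 row3 -> MISS (open row3); precharges=0
Acc 2: bank1 row4 -> MISS (open row4); precharges=1
Acc 3: bank0 row0 -> MISS (open row0); precharges=1
Acc 4: bank0 row3 -> MISS (open row3); precharges=2
Acc 5: bank0 row1 -> MISS (open row1); precharges=3
Acc 6: bank0 row2 -> MISS (open row2); precharges=4
Acc 7: bank1 row2 -> MISS (open row2); precharges=5
Acc 8: bank1 row4 -> MISS (open row4); precharges=6
Acc 9: bank0 row0 -> MISS (open row0); precharges=7
Acc 10: bank0 row3 -> MISS (open row3); precharges=8
Acc 11: bank1 row0 -> MISS (open row0); precharges=9
Acc 12: bank0 row1 -> MISS (open row1); precharges=10
Acc 13: bank1 row1 -> MISS (open row1); precharges=11

Answer: 11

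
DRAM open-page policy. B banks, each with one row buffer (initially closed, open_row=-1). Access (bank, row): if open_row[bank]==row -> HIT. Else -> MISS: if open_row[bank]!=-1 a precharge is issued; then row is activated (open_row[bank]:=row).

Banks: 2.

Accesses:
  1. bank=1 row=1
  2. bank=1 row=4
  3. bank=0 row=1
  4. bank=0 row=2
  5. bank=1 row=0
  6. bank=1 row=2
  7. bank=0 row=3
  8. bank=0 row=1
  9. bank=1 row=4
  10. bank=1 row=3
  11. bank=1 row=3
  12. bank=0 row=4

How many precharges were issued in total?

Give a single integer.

Answer: 9

Derivation:
Acc 1: bank1 row1 -> MISS (open row1); precharges=0
Acc 2: bank1 row4 -> MISS (open row4); precharges=1
Acc 3: bank0 row1 -> MISS (open row1); precharges=1
Acc 4: bank0 row2 -> MISS (open row2); precharges=2
Acc 5: bank1 row0 -> MISS (open row0); precharges=3
Acc 6: bank1 row2 -> MISS (open row2); precharges=4
Acc 7: bank0 row3 -> MISS (open row3); precharges=5
Acc 8: bank0 row1 -> MISS (open row1); precharges=6
Acc 9: bank1 row4 -> MISS (open row4); precharges=7
Acc 10: bank1 row3 -> MISS (open row3); precharges=8
Acc 11: bank1 row3 -> HIT
Acc 12: bank0 row4 -> MISS (open row4); precharges=9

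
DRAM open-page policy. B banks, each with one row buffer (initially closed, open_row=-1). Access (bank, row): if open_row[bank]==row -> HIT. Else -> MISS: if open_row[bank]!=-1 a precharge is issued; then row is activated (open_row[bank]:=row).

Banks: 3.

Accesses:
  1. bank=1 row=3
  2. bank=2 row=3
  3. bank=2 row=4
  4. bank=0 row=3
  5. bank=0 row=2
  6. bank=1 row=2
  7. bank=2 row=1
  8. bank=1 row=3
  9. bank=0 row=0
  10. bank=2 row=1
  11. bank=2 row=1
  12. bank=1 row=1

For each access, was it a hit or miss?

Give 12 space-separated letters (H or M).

Acc 1: bank1 row3 -> MISS (open row3); precharges=0
Acc 2: bank2 row3 -> MISS (open row3); precharges=0
Acc 3: bank2 row4 -> MISS (open row4); precharges=1
Acc 4: bank0 row3 -> MISS (open row3); precharges=1
Acc 5: bank0 row2 -> MISS (open row2); precharges=2
Acc 6: bank1 row2 -> MISS (open row2); precharges=3
Acc 7: bank2 row1 -> MISS (open row1); precharges=4
Acc 8: bank1 row3 -> MISS (open row3); precharges=5
Acc 9: bank0 row0 -> MISS (open row0); precharges=6
Acc 10: bank2 row1 -> HIT
Acc 11: bank2 row1 -> HIT
Acc 12: bank1 row1 -> MISS (open row1); precharges=7

Answer: M M M M M M M M M H H M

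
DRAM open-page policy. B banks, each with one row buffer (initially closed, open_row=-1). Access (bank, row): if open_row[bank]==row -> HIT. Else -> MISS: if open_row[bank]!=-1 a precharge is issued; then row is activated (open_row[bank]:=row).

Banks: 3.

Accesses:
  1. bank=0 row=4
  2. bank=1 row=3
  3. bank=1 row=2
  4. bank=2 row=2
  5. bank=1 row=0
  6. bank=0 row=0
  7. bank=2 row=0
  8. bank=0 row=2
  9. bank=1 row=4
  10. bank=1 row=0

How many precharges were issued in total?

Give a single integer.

Acc 1: bank0 row4 -> MISS (open row4); precharges=0
Acc 2: bank1 row3 -> MISS (open row3); precharges=0
Acc 3: bank1 row2 -> MISS (open row2); precharges=1
Acc 4: bank2 row2 -> MISS (open row2); precharges=1
Acc 5: bank1 row0 -> MISS (open row0); precharges=2
Acc 6: bank0 row0 -> MISS (open row0); precharges=3
Acc 7: bank2 row0 -> MISS (open row0); precharges=4
Acc 8: bank0 row2 -> MISS (open row2); precharges=5
Acc 9: bank1 row4 -> MISS (open row4); precharges=6
Acc 10: bank1 row0 -> MISS (open row0); precharges=7

Answer: 7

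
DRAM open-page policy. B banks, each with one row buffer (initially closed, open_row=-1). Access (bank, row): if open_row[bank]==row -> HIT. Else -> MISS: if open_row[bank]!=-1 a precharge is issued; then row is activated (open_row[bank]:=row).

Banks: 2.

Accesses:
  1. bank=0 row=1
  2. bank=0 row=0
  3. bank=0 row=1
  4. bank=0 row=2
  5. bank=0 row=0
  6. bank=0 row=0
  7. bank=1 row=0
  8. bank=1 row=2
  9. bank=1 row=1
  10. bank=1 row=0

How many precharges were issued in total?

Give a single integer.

Answer: 7

Derivation:
Acc 1: bank0 row1 -> MISS (open row1); precharges=0
Acc 2: bank0 row0 -> MISS (open row0); precharges=1
Acc 3: bank0 row1 -> MISS (open row1); precharges=2
Acc 4: bank0 row2 -> MISS (open row2); precharges=3
Acc 5: bank0 row0 -> MISS (open row0); precharges=4
Acc 6: bank0 row0 -> HIT
Acc 7: bank1 row0 -> MISS (open row0); precharges=4
Acc 8: bank1 row2 -> MISS (open row2); precharges=5
Acc 9: bank1 row1 -> MISS (open row1); precharges=6
Acc 10: bank1 row0 -> MISS (open row0); precharges=7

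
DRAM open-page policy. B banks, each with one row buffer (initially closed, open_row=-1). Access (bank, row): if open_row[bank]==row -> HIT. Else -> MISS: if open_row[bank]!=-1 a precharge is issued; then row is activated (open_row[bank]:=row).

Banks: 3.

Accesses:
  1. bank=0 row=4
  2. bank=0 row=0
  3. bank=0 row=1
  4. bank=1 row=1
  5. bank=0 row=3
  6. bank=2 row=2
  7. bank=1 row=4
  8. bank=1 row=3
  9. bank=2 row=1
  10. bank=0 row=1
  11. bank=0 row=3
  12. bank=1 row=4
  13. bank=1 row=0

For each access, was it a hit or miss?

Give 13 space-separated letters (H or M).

Answer: M M M M M M M M M M M M M

Derivation:
Acc 1: bank0 row4 -> MISS (open row4); precharges=0
Acc 2: bank0 row0 -> MISS (open row0); precharges=1
Acc 3: bank0 row1 -> MISS (open row1); precharges=2
Acc 4: bank1 row1 -> MISS (open row1); precharges=2
Acc 5: bank0 row3 -> MISS (open row3); precharges=3
Acc 6: bank2 row2 -> MISS (open row2); precharges=3
Acc 7: bank1 row4 -> MISS (open row4); precharges=4
Acc 8: bank1 row3 -> MISS (open row3); precharges=5
Acc 9: bank2 row1 -> MISS (open row1); precharges=6
Acc 10: bank0 row1 -> MISS (open row1); precharges=7
Acc 11: bank0 row3 -> MISS (open row3); precharges=8
Acc 12: bank1 row4 -> MISS (open row4); precharges=9
Acc 13: bank1 row0 -> MISS (open row0); precharges=10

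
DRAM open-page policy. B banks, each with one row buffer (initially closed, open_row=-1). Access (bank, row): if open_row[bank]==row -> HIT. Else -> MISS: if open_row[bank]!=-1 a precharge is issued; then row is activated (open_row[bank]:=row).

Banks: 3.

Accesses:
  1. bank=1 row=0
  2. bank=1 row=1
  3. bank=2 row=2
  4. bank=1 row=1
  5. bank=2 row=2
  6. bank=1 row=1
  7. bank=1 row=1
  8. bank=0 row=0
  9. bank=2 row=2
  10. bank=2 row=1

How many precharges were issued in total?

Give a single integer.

Answer: 2

Derivation:
Acc 1: bank1 row0 -> MISS (open row0); precharges=0
Acc 2: bank1 row1 -> MISS (open row1); precharges=1
Acc 3: bank2 row2 -> MISS (open row2); precharges=1
Acc 4: bank1 row1 -> HIT
Acc 5: bank2 row2 -> HIT
Acc 6: bank1 row1 -> HIT
Acc 7: bank1 row1 -> HIT
Acc 8: bank0 row0 -> MISS (open row0); precharges=1
Acc 9: bank2 row2 -> HIT
Acc 10: bank2 row1 -> MISS (open row1); precharges=2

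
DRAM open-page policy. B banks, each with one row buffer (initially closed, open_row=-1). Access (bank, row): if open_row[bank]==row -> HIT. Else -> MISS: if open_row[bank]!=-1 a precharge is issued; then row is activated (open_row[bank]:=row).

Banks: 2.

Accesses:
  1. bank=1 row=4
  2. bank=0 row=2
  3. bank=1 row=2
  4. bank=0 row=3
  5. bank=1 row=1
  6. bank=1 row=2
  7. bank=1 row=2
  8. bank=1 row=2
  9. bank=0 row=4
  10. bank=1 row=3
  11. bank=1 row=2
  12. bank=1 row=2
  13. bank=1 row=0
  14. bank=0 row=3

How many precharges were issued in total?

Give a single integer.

Answer: 9

Derivation:
Acc 1: bank1 row4 -> MISS (open row4); precharges=0
Acc 2: bank0 row2 -> MISS (open row2); precharges=0
Acc 3: bank1 row2 -> MISS (open row2); precharges=1
Acc 4: bank0 row3 -> MISS (open row3); precharges=2
Acc 5: bank1 row1 -> MISS (open row1); precharges=3
Acc 6: bank1 row2 -> MISS (open row2); precharges=4
Acc 7: bank1 row2 -> HIT
Acc 8: bank1 row2 -> HIT
Acc 9: bank0 row4 -> MISS (open row4); precharges=5
Acc 10: bank1 row3 -> MISS (open row3); precharges=6
Acc 11: bank1 row2 -> MISS (open row2); precharges=7
Acc 12: bank1 row2 -> HIT
Acc 13: bank1 row0 -> MISS (open row0); precharges=8
Acc 14: bank0 row3 -> MISS (open row3); precharges=9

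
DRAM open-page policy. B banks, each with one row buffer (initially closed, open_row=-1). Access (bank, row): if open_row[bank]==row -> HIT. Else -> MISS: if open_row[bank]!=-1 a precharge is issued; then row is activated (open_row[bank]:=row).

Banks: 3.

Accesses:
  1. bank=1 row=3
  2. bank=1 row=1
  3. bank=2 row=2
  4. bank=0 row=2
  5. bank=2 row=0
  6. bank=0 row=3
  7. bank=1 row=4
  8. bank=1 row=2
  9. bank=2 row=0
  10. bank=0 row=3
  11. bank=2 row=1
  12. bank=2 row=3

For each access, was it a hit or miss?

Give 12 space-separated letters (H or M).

Answer: M M M M M M M M H H M M

Derivation:
Acc 1: bank1 row3 -> MISS (open row3); precharges=0
Acc 2: bank1 row1 -> MISS (open row1); precharges=1
Acc 3: bank2 row2 -> MISS (open row2); precharges=1
Acc 4: bank0 row2 -> MISS (open row2); precharges=1
Acc 5: bank2 row0 -> MISS (open row0); precharges=2
Acc 6: bank0 row3 -> MISS (open row3); precharges=3
Acc 7: bank1 row4 -> MISS (open row4); precharges=4
Acc 8: bank1 row2 -> MISS (open row2); precharges=5
Acc 9: bank2 row0 -> HIT
Acc 10: bank0 row3 -> HIT
Acc 11: bank2 row1 -> MISS (open row1); precharges=6
Acc 12: bank2 row3 -> MISS (open row3); precharges=7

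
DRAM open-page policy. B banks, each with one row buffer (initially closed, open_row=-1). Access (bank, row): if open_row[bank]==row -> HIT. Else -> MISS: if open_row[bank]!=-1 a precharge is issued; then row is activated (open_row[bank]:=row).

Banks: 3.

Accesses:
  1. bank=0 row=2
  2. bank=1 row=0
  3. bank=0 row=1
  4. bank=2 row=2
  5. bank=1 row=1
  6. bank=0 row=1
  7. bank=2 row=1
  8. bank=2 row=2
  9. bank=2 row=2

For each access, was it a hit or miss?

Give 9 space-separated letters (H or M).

Acc 1: bank0 row2 -> MISS (open row2); precharges=0
Acc 2: bank1 row0 -> MISS (open row0); precharges=0
Acc 3: bank0 row1 -> MISS (open row1); precharges=1
Acc 4: bank2 row2 -> MISS (open row2); precharges=1
Acc 5: bank1 row1 -> MISS (open row1); precharges=2
Acc 6: bank0 row1 -> HIT
Acc 7: bank2 row1 -> MISS (open row1); precharges=3
Acc 8: bank2 row2 -> MISS (open row2); precharges=4
Acc 9: bank2 row2 -> HIT

Answer: M M M M M H M M H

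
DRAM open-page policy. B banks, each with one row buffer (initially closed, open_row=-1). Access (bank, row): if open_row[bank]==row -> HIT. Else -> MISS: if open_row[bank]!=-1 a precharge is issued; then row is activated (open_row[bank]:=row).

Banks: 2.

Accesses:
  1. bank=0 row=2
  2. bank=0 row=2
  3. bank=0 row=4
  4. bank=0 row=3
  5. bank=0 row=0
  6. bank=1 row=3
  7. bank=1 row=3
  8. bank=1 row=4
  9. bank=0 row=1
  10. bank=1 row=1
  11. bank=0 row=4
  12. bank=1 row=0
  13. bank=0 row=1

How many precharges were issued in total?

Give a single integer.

Acc 1: bank0 row2 -> MISS (open row2); precharges=0
Acc 2: bank0 row2 -> HIT
Acc 3: bank0 row4 -> MISS (open row4); precharges=1
Acc 4: bank0 row3 -> MISS (open row3); precharges=2
Acc 5: bank0 row0 -> MISS (open row0); precharges=3
Acc 6: bank1 row3 -> MISS (open row3); precharges=3
Acc 7: bank1 row3 -> HIT
Acc 8: bank1 row4 -> MISS (open row4); precharges=4
Acc 9: bank0 row1 -> MISS (open row1); precharges=5
Acc 10: bank1 row1 -> MISS (open row1); precharges=6
Acc 11: bank0 row4 -> MISS (open row4); precharges=7
Acc 12: bank1 row0 -> MISS (open row0); precharges=8
Acc 13: bank0 row1 -> MISS (open row1); precharges=9

Answer: 9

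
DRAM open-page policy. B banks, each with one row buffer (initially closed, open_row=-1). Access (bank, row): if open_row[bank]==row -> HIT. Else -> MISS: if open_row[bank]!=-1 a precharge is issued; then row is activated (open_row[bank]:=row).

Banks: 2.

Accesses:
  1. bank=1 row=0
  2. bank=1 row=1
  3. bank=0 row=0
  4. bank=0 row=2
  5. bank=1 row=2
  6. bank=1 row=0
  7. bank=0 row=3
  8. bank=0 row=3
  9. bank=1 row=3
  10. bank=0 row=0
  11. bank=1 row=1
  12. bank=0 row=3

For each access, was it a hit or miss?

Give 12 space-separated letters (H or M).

Acc 1: bank1 row0 -> MISS (open row0); precharges=0
Acc 2: bank1 row1 -> MISS (open row1); precharges=1
Acc 3: bank0 row0 -> MISS (open row0); precharges=1
Acc 4: bank0 row2 -> MISS (open row2); precharges=2
Acc 5: bank1 row2 -> MISS (open row2); precharges=3
Acc 6: bank1 row0 -> MISS (open row0); precharges=4
Acc 7: bank0 row3 -> MISS (open row3); precharges=5
Acc 8: bank0 row3 -> HIT
Acc 9: bank1 row3 -> MISS (open row3); precharges=6
Acc 10: bank0 row0 -> MISS (open row0); precharges=7
Acc 11: bank1 row1 -> MISS (open row1); precharges=8
Acc 12: bank0 row3 -> MISS (open row3); precharges=9

Answer: M M M M M M M H M M M M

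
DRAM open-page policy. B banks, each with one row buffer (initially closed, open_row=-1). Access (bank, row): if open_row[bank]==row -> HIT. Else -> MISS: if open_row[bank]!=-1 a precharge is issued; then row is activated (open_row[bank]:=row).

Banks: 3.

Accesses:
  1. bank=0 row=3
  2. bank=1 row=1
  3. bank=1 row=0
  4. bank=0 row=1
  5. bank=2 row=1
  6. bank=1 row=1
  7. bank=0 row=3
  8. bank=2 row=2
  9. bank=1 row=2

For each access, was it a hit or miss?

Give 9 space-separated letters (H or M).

Answer: M M M M M M M M M

Derivation:
Acc 1: bank0 row3 -> MISS (open row3); precharges=0
Acc 2: bank1 row1 -> MISS (open row1); precharges=0
Acc 3: bank1 row0 -> MISS (open row0); precharges=1
Acc 4: bank0 row1 -> MISS (open row1); precharges=2
Acc 5: bank2 row1 -> MISS (open row1); precharges=2
Acc 6: bank1 row1 -> MISS (open row1); precharges=3
Acc 7: bank0 row3 -> MISS (open row3); precharges=4
Acc 8: bank2 row2 -> MISS (open row2); precharges=5
Acc 9: bank1 row2 -> MISS (open row2); precharges=6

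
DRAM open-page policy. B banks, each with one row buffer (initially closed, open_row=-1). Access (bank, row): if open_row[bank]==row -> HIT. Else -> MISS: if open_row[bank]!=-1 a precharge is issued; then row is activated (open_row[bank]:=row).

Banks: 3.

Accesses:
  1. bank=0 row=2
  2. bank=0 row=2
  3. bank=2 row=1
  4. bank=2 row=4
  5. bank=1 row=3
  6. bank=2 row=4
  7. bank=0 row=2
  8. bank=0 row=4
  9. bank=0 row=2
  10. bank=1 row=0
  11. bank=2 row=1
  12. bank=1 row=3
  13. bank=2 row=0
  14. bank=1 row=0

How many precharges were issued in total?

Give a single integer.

Answer: 8

Derivation:
Acc 1: bank0 row2 -> MISS (open row2); precharges=0
Acc 2: bank0 row2 -> HIT
Acc 3: bank2 row1 -> MISS (open row1); precharges=0
Acc 4: bank2 row4 -> MISS (open row4); precharges=1
Acc 5: bank1 row3 -> MISS (open row3); precharges=1
Acc 6: bank2 row4 -> HIT
Acc 7: bank0 row2 -> HIT
Acc 8: bank0 row4 -> MISS (open row4); precharges=2
Acc 9: bank0 row2 -> MISS (open row2); precharges=3
Acc 10: bank1 row0 -> MISS (open row0); precharges=4
Acc 11: bank2 row1 -> MISS (open row1); precharges=5
Acc 12: bank1 row3 -> MISS (open row3); precharges=6
Acc 13: bank2 row0 -> MISS (open row0); precharges=7
Acc 14: bank1 row0 -> MISS (open row0); precharges=8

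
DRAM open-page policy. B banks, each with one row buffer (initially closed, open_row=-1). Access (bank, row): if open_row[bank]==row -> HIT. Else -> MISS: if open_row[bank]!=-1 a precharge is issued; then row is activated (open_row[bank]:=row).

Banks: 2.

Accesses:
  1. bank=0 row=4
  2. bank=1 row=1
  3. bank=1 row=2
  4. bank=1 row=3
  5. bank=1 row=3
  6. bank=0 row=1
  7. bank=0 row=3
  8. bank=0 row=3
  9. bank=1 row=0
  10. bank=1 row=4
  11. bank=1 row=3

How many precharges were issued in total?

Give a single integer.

Acc 1: bank0 row4 -> MISS (open row4); precharges=0
Acc 2: bank1 row1 -> MISS (open row1); precharges=0
Acc 3: bank1 row2 -> MISS (open row2); precharges=1
Acc 4: bank1 row3 -> MISS (open row3); precharges=2
Acc 5: bank1 row3 -> HIT
Acc 6: bank0 row1 -> MISS (open row1); precharges=3
Acc 7: bank0 row3 -> MISS (open row3); precharges=4
Acc 8: bank0 row3 -> HIT
Acc 9: bank1 row0 -> MISS (open row0); precharges=5
Acc 10: bank1 row4 -> MISS (open row4); precharges=6
Acc 11: bank1 row3 -> MISS (open row3); precharges=7

Answer: 7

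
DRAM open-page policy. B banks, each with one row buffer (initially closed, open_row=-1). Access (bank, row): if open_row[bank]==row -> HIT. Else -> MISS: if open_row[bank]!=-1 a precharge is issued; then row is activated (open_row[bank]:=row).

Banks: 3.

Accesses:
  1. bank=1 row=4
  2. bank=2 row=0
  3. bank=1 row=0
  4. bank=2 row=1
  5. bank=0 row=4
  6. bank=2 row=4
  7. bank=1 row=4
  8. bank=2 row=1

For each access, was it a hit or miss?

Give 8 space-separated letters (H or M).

Acc 1: bank1 row4 -> MISS (open row4); precharges=0
Acc 2: bank2 row0 -> MISS (open row0); precharges=0
Acc 3: bank1 row0 -> MISS (open row0); precharges=1
Acc 4: bank2 row1 -> MISS (open row1); precharges=2
Acc 5: bank0 row4 -> MISS (open row4); precharges=2
Acc 6: bank2 row4 -> MISS (open row4); precharges=3
Acc 7: bank1 row4 -> MISS (open row4); precharges=4
Acc 8: bank2 row1 -> MISS (open row1); precharges=5

Answer: M M M M M M M M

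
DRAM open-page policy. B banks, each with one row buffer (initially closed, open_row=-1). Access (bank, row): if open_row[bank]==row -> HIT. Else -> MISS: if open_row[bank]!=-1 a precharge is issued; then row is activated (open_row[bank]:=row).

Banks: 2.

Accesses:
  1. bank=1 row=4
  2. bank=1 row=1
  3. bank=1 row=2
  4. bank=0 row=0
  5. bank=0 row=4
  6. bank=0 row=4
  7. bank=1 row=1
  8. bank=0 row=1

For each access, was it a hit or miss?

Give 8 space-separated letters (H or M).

Answer: M M M M M H M M

Derivation:
Acc 1: bank1 row4 -> MISS (open row4); precharges=0
Acc 2: bank1 row1 -> MISS (open row1); precharges=1
Acc 3: bank1 row2 -> MISS (open row2); precharges=2
Acc 4: bank0 row0 -> MISS (open row0); precharges=2
Acc 5: bank0 row4 -> MISS (open row4); precharges=3
Acc 6: bank0 row4 -> HIT
Acc 7: bank1 row1 -> MISS (open row1); precharges=4
Acc 8: bank0 row1 -> MISS (open row1); precharges=5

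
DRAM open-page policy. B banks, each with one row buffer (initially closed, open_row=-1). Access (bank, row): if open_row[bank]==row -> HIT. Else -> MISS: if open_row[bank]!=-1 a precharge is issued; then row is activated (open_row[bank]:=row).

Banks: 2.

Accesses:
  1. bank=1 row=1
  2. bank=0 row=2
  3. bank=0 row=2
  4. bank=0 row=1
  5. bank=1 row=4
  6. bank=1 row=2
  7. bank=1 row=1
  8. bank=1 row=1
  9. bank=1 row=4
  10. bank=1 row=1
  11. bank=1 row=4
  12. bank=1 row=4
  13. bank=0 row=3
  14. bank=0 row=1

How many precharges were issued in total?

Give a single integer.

Answer: 9

Derivation:
Acc 1: bank1 row1 -> MISS (open row1); precharges=0
Acc 2: bank0 row2 -> MISS (open row2); precharges=0
Acc 3: bank0 row2 -> HIT
Acc 4: bank0 row1 -> MISS (open row1); precharges=1
Acc 5: bank1 row4 -> MISS (open row4); precharges=2
Acc 6: bank1 row2 -> MISS (open row2); precharges=3
Acc 7: bank1 row1 -> MISS (open row1); precharges=4
Acc 8: bank1 row1 -> HIT
Acc 9: bank1 row4 -> MISS (open row4); precharges=5
Acc 10: bank1 row1 -> MISS (open row1); precharges=6
Acc 11: bank1 row4 -> MISS (open row4); precharges=7
Acc 12: bank1 row4 -> HIT
Acc 13: bank0 row3 -> MISS (open row3); precharges=8
Acc 14: bank0 row1 -> MISS (open row1); precharges=9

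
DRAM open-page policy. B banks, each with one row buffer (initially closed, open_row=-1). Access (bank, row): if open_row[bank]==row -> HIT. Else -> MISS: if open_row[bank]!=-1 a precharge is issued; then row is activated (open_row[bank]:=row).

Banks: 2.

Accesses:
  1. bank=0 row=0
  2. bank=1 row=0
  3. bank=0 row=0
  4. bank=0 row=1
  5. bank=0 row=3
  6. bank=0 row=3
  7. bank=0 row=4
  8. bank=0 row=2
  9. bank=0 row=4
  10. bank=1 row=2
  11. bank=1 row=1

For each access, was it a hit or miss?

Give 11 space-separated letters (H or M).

Acc 1: bank0 row0 -> MISS (open row0); precharges=0
Acc 2: bank1 row0 -> MISS (open row0); precharges=0
Acc 3: bank0 row0 -> HIT
Acc 4: bank0 row1 -> MISS (open row1); precharges=1
Acc 5: bank0 row3 -> MISS (open row3); precharges=2
Acc 6: bank0 row3 -> HIT
Acc 7: bank0 row4 -> MISS (open row4); precharges=3
Acc 8: bank0 row2 -> MISS (open row2); precharges=4
Acc 9: bank0 row4 -> MISS (open row4); precharges=5
Acc 10: bank1 row2 -> MISS (open row2); precharges=6
Acc 11: bank1 row1 -> MISS (open row1); precharges=7

Answer: M M H M M H M M M M M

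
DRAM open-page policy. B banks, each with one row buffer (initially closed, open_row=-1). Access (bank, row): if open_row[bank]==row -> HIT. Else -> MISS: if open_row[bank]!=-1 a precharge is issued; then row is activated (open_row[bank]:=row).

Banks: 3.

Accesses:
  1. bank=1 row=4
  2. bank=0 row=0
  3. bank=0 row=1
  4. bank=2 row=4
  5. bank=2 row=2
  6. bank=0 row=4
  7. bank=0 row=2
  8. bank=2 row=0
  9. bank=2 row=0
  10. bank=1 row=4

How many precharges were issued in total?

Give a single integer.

Answer: 5

Derivation:
Acc 1: bank1 row4 -> MISS (open row4); precharges=0
Acc 2: bank0 row0 -> MISS (open row0); precharges=0
Acc 3: bank0 row1 -> MISS (open row1); precharges=1
Acc 4: bank2 row4 -> MISS (open row4); precharges=1
Acc 5: bank2 row2 -> MISS (open row2); precharges=2
Acc 6: bank0 row4 -> MISS (open row4); precharges=3
Acc 7: bank0 row2 -> MISS (open row2); precharges=4
Acc 8: bank2 row0 -> MISS (open row0); precharges=5
Acc 9: bank2 row0 -> HIT
Acc 10: bank1 row4 -> HIT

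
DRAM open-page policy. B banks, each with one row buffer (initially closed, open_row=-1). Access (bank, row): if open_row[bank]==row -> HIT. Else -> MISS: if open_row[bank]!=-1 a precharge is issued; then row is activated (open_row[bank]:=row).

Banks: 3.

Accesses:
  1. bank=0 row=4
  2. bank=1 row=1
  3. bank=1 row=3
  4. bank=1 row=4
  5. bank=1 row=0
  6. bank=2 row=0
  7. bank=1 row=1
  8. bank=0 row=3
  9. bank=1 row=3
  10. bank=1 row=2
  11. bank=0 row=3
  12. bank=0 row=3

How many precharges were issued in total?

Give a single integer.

Acc 1: bank0 row4 -> MISS (open row4); precharges=0
Acc 2: bank1 row1 -> MISS (open row1); precharges=0
Acc 3: bank1 row3 -> MISS (open row3); precharges=1
Acc 4: bank1 row4 -> MISS (open row4); precharges=2
Acc 5: bank1 row0 -> MISS (open row0); precharges=3
Acc 6: bank2 row0 -> MISS (open row0); precharges=3
Acc 7: bank1 row1 -> MISS (open row1); precharges=4
Acc 8: bank0 row3 -> MISS (open row3); precharges=5
Acc 9: bank1 row3 -> MISS (open row3); precharges=6
Acc 10: bank1 row2 -> MISS (open row2); precharges=7
Acc 11: bank0 row3 -> HIT
Acc 12: bank0 row3 -> HIT

Answer: 7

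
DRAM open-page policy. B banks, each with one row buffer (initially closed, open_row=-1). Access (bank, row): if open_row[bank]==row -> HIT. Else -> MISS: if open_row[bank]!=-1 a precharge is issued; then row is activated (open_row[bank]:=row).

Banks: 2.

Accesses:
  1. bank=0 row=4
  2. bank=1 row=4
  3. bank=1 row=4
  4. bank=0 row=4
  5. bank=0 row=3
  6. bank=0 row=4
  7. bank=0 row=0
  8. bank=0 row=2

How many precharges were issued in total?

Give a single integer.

Acc 1: bank0 row4 -> MISS (open row4); precharges=0
Acc 2: bank1 row4 -> MISS (open row4); precharges=0
Acc 3: bank1 row4 -> HIT
Acc 4: bank0 row4 -> HIT
Acc 5: bank0 row3 -> MISS (open row3); precharges=1
Acc 6: bank0 row4 -> MISS (open row4); precharges=2
Acc 7: bank0 row0 -> MISS (open row0); precharges=3
Acc 8: bank0 row2 -> MISS (open row2); precharges=4

Answer: 4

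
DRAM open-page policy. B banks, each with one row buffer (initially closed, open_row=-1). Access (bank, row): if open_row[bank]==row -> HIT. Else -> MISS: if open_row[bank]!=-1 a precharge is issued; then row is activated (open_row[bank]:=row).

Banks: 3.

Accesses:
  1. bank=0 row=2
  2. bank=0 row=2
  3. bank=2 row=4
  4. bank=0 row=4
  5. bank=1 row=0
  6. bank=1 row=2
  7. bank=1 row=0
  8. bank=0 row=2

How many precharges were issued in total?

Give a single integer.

Acc 1: bank0 row2 -> MISS (open row2); precharges=0
Acc 2: bank0 row2 -> HIT
Acc 3: bank2 row4 -> MISS (open row4); precharges=0
Acc 4: bank0 row4 -> MISS (open row4); precharges=1
Acc 5: bank1 row0 -> MISS (open row0); precharges=1
Acc 6: bank1 row2 -> MISS (open row2); precharges=2
Acc 7: bank1 row0 -> MISS (open row0); precharges=3
Acc 8: bank0 row2 -> MISS (open row2); precharges=4

Answer: 4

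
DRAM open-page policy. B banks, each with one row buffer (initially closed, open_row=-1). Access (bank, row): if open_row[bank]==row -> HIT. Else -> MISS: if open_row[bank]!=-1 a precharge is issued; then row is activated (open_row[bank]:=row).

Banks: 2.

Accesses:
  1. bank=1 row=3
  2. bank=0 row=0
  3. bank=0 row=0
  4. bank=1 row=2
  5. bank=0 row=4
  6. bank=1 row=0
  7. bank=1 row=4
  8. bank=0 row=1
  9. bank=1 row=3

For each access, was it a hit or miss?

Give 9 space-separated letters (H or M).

Acc 1: bank1 row3 -> MISS (open row3); precharges=0
Acc 2: bank0 row0 -> MISS (open row0); precharges=0
Acc 3: bank0 row0 -> HIT
Acc 4: bank1 row2 -> MISS (open row2); precharges=1
Acc 5: bank0 row4 -> MISS (open row4); precharges=2
Acc 6: bank1 row0 -> MISS (open row0); precharges=3
Acc 7: bank1 row4 -> MISS (open row4); precharges=4
Acc 8: bank0 row1 -> MISS (open row1); precharges=5
Acc 9: bank1 row3 -> MISS (open row3); precharges=6

Answer: M M H M M M M M M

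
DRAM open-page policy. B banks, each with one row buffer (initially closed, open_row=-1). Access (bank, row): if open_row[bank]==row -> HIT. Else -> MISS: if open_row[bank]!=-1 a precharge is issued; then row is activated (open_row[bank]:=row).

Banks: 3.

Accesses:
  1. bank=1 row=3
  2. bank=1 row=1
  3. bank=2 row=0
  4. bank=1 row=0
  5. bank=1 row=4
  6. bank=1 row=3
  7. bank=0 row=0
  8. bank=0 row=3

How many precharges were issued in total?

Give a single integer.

Answer: 5

Derivation:
Acc 1: bank1 row3 -> MISS (open row3); precharges=0
Acc 2: bank1 row1 -> MISS (open row1); precharges=1
Acc 3: bank2 row0 -> MISS (open row0); precharges=1
Acc 4: bank1 row0 -> MISS (open row0); precharges=2
Acc 5: bank1 row4 -> MISS (open row4); precharges=3
Acc 6: bank1 row3 -> MISS (open row3); precharges=4
Acc 7: bank0 row0 -> MISS (open row0); precharges=4
Acc 8: bank0 row3 -> MISS (open row3); precharges=5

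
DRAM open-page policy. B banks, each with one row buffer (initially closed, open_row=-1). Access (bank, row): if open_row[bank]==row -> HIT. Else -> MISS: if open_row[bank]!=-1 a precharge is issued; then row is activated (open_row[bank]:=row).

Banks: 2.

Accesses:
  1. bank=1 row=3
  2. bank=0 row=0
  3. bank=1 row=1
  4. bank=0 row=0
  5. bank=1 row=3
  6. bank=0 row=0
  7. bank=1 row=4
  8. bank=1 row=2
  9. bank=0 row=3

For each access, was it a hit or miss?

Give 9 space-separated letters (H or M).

Answer: M M M H M H M M M

Derivation:
Acc 1: bank1 row3 -> MISS (open row3); precharges=0
Acc 2: bank0 row0 -> MISS (open row0); precharges=0
Acc 3: bank1 row1 -> MISS (open row1); precharges=1
Acc 4: bank0 row0 -> HIT
Acc 5: bank1 row3 -> MISS (open row3); precharges=2
Acc 6: bank0 row0 -> HIT
Acc 7: bank1 row4 -> MISS (open row4); precharges=3
Acc 8: bank1 row2 -> MISS (open row2); precharges=4
Acc 9: bank0 row3 -> MISS (open row3); precharges=5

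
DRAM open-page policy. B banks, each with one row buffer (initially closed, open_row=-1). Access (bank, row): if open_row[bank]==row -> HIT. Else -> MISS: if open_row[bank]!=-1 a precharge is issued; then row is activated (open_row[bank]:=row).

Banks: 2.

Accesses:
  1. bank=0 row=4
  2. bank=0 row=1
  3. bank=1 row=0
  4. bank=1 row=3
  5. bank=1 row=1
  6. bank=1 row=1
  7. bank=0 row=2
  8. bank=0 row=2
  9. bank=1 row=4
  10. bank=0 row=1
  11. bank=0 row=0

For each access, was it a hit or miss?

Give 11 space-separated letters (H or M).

Acc 1: bank0 row4 -> MISS (open row4); precharges=0
Acc 2: bank0 row1 -> MISS (open row1); precharges=1
Acc 3: bank1 row0 -> MISS (open row0); precharges=1
Acc 4: bank1 row3 -> MISS (open row3); precharges=2
Acc 5: bank1 row1 -> MISS (open row1); precharges=3
Acc 6: bank1 row1 -> HIT
Acc 7: bank0 row2 -> MISS (open row2); precharges=4
Acc 8: bank0 row2 -> HIT
Acc 9: bank1 row4 -> MISS (open row4); precharges=5
Acc 10: bank0 row1 -> MISS (open row1); precharges=6
Acc 11: bank0 row0 -> MISS (open row0); precharges=7

Answer: M M M M M H M H M M M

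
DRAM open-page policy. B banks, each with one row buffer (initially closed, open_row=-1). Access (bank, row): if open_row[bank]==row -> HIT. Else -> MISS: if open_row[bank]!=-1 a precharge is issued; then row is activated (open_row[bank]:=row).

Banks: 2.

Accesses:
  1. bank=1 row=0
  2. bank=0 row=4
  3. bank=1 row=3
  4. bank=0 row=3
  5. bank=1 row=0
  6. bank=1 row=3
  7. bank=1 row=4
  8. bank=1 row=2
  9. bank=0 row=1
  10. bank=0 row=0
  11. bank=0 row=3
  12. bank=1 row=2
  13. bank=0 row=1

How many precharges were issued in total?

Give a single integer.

Acc 1: bank1 row0 -> MISS (open row0); precharges=0
Acc 2: bank0 row4 -> MISS (open row4); precharges=0
Acc 3: bank1 row3 -> MISS (open row3); precharges=1
Acc 4: bank0 row3 -> MISS (open row3); precharges=2
Acc 5: bank1 row0 -> MISS (open row0); precharges=3
Acc 6: bank1 row3 -> MISS (open row3); precharges=4
Acc 7: bank1 row4 -> MISS (open row4); precharges=5
Acc 8: bank1 row2 -> MISS (open row2); precharges=6
Acc 9: bank0 row1 -> MISS (open row1); precharges=7
Acc 10: bank0 row0 -> MISS (open row0); precharges=8
Acc 11: bank0 row3 -> MISS (open row3); precharges=9
Acc 12: bank1 row2 -> HIT
Acc 13: bank0 row1 -> MISS (open row1); precharges=10

Answer: 10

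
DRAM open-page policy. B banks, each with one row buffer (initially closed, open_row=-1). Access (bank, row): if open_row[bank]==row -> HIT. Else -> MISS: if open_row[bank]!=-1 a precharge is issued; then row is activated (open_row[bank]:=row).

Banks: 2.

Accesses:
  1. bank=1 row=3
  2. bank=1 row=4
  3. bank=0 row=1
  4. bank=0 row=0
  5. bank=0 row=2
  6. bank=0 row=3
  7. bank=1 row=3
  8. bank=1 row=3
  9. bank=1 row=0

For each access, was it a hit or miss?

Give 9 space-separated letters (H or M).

Acc 1: bank1 row3 -> MISS (open row3); precharges=0
Acc 2: bank1 row4 -> MISS (open row4); precharges=1
Acc 3: bank0 row1 -> MISS (open row1); precharges=1
Acc 4: bank0 row0 -> MISS (open row0); precharges=2
Acc 5: bank0 row2 -> MISS (open row2); precharges=3
Acc 6: bank0 row3 -> MISS (open row3); precharges=4
Acc 7: bank1 row3 -> MISS (open row3); precharges=5
Acc 8: bank1 row3 -> HIT
Acc 9: bank1 row0 -> MISS (open row0); precharges=6

Answer: M M M M M M M H M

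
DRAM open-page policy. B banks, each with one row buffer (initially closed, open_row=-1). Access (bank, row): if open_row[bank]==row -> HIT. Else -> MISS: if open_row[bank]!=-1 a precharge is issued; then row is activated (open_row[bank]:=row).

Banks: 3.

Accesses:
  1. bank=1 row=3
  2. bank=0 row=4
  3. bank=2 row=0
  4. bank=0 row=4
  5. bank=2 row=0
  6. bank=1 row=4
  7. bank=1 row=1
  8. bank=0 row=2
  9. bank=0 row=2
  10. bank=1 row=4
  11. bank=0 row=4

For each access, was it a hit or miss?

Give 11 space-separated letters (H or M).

Acc 1: bank1 row3 -> MISS (open row3); precharges=0
Acc 2: bank0 row4 -> MISS (open row4); precharges=0
Acc 3: bank2 row0 -> MISS (open row0); precharges=0
Acc 4: bank0 row4 -> HIT
Acc 5: bank2 row0 -> HIT
Acc 6: bank1 row4 -> MISS (open row4); precharges=1
Acc 7: bank1 row1 -> MISS (open row1); precharges=2
Acc 8: bank0 row2 -> MISS (open row2); precharges=3
Acc 9: bank0 row2 -> HIT
Acc 10: bank1 row4 -> MISS (open row4); precharges=4
Acc 11: bank0 row4 -> MISS (open row4); precharges=5

Answer: M M M H H M M M H M M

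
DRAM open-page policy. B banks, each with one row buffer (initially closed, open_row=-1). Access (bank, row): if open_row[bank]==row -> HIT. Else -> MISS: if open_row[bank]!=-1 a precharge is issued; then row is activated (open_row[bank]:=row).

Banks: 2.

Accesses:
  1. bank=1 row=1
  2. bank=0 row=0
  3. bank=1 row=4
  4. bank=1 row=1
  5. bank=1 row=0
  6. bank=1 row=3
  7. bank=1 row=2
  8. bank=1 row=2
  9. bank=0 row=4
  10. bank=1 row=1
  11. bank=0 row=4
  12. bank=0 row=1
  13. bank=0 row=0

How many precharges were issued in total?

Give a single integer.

Acc 1: bank1 row1 -> MISS (open row1); precharges=0
Acc 2: bank0 row0 -> MISS (open row0); precharges=0
Acc 3: bank1 row4 -> MISS (open row4); precharges=1
Acc 4: bank1 row1 -> MISS (open row1); precharges=2
Acc 5: bank1 row0 -> MISS (open row0); precharges=3
Acc 6: bank1 row3 -> MISS (open row3); precharges=4
Acc 7: bank1 row2 -> MISS (open row2); precharges=5
Acc 8: bank1 row2 -> HIT
Acc 9: bank0 row4 -> MISS (open row4); precharges=6
Acc 10: bank1 row1 -> MISS (open row1); precharges=7
Acc 11: bank0 row4 -> HIT
Acc 12: bank0 row1 -> MISS (open row1); precharges=8
Acc 13: bank0 row0 -> MISS (open row0); precharges=9

Answer: 9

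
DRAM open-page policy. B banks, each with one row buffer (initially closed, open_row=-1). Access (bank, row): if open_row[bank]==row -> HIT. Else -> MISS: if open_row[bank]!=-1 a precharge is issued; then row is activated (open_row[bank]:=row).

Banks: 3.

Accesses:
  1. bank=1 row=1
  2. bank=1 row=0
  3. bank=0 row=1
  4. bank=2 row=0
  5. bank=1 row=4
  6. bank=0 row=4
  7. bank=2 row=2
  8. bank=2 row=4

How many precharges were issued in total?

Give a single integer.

Acc 1: bank1 row1 -> MISS (open row1); precharges=0
Acc 2: bank1 row0 -> MISS (open row0); precharges=1
Acc 3: bank0 row1 -> MISS (open row1); precharges=1
Acc 4: bank2 row0 -> MISS (open row0); precharges=1
Acc 5: bank1 row4 -> MISS (open row4); precharges=2
Acc 6: bank0 row4 -> MISS (open row4); precharges=3
Acc 7: bank2 row2 -> MISS (open row2); precharges=4
Acc 8: bank2 row4 -> MISS (open row4); precharges=5

Answer: 5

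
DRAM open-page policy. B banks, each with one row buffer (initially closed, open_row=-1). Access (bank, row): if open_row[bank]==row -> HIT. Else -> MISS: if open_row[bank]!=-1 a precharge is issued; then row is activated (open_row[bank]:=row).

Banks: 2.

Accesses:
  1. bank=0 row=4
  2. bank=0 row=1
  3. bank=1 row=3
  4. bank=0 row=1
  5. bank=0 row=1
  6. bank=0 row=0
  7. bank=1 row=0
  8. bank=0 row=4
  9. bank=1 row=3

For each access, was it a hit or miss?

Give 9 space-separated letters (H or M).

Answer: M M M H H M M M M

Derivation:
Acc 1: bank0 row4 -> MISS (open row4); precharges=0
Acc 2: bank0 row1 -> MISS (open row1); precharges=1
Acc 3: bank1 row3 -> MISS (open row3); precharges=1
Acc 4: bank0 row1 -> HIT
Acc 5: bank0 row1 -> HIT
Acc 6: bank0 row0 -> MISS (open row0); precharges=2
Acc 7: bank1 row0 -> MISS (open row0); precharges=3
Acc 8: bank0 row4 -> MISS (open row4); precharges=4
Acc 9: bank1 row3 -> MISS (open row3); precharges=5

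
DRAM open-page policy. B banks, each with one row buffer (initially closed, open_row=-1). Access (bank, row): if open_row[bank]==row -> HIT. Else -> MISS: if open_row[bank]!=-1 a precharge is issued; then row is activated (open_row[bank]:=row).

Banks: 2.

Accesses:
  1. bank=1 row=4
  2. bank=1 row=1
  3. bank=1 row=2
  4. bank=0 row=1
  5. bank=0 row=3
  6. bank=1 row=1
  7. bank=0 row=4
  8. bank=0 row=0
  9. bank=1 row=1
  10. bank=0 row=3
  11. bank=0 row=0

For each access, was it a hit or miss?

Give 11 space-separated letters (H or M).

Answer: M M M M M M M M H M M

Derivation:
Acc 1: bank1 row4 -> MISS (open row4); precharges=0
Acc 2: bank1 row1 -> MISS (open row1); precharges=1
Acc 3: bank1 row2 -> MISS (open row2); precharges=2
Acc 4: bank0 row1 -> MISS (open row1); precharges=2
Acc 5: bank0 row3 -> MISS (open row3); precharges=3
Acc 6: bank1 row1 -> MISS (open row1); precharges=4
Acc 7: bank0 row4 -> MISS (open row4); precharges=5
Acc 8: bank0 row0 -> MISS (open row0); precharges=6
Acc 9: bank1 row1 -> HIT
Acc 10: bank0 row3 -> MISS (open row3); precharges=7
Acc 11: bank0 row0 -> MISS (open row0); precharges=8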